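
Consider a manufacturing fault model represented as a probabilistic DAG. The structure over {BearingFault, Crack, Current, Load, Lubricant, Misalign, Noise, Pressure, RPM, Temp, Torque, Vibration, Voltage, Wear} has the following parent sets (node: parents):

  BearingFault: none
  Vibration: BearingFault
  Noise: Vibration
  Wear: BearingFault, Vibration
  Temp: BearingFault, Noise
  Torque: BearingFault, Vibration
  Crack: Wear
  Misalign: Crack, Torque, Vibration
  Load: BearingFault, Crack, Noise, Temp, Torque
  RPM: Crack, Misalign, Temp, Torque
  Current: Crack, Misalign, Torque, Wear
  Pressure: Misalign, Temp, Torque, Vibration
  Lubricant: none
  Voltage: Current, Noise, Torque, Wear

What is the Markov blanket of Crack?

{BearingFault, Current, Load, Misalign, Noise, RPM, Temp, Torque, Vibration, Wear}

Recall MB(v) = parents ∪ children ∪ spouses, where spouses are the other parents of v's children.
Parents of Crack: Wear.
Crack's children: Current, Load, Misalign, RPM.
Other parents of Crack's children:
  Misalign's other parents are Torque, Vibration.
  parents(Load) \ {Crack} = {BearingFault, Noise, Temp, Torque}.
  RPM also has parents Misalign, Temp, Torque.
  Current also has parents Misalign, Torque, Wear.
MB(Crack) = {BearingFault, Current, Load, Misalign, Noise, RPM, Temp, Torque, Vibration, Wear}.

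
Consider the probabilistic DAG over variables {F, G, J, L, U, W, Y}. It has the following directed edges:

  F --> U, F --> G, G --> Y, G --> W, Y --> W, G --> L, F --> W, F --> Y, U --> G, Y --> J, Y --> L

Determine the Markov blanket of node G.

G has parents F, U.
G has children L, W, Y.
Parents of each child, excluding G:
  Y also has parent F.
  parents(W) \ {G} = {F, Y}.
  L also has parent Y.
Taking the union gives {F, L, U, W, Y}.

{F, L, U, W, Y}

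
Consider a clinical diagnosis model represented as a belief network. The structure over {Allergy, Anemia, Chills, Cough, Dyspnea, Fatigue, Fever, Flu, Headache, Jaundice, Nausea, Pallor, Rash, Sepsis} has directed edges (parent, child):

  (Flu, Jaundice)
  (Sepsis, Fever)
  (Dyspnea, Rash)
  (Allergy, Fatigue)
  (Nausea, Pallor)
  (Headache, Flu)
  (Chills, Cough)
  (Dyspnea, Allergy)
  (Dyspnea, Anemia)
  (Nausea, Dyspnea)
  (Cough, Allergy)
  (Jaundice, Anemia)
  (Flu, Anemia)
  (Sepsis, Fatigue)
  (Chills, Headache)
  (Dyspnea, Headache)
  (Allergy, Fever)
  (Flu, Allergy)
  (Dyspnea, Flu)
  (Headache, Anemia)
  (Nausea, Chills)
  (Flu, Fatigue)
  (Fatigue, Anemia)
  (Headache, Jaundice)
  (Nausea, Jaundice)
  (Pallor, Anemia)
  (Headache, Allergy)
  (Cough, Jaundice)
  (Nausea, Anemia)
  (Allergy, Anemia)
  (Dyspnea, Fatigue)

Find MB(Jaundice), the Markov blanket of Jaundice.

{Allergy, Anemia, Cough, Dyspnea, Fatigue, Flu, Headache, Nausea, Pallor}

Pa(Jaundice) = {Cough, Flu, Headache, Nausea}.
Jaundice's children: Anemia.
For each child, the remaining parents (spouses of Jaundice):
  parents(Anemia) \ {Jaundice} = {Allergy, Dyspnea, Fatigue, Flu, Headache, Nausea, Pallor}.
Union: {Cough, Flu, Headache, Nausea} ∪ {Anemia} ∪ {Allergy, Dyspnea, Fatigue, Flu, Headache, Nausea, Pallor} = {Allergy, Anemia, Cough, Dyspnea, Fatigue, Flu, Headache, Nausea, Pallor}.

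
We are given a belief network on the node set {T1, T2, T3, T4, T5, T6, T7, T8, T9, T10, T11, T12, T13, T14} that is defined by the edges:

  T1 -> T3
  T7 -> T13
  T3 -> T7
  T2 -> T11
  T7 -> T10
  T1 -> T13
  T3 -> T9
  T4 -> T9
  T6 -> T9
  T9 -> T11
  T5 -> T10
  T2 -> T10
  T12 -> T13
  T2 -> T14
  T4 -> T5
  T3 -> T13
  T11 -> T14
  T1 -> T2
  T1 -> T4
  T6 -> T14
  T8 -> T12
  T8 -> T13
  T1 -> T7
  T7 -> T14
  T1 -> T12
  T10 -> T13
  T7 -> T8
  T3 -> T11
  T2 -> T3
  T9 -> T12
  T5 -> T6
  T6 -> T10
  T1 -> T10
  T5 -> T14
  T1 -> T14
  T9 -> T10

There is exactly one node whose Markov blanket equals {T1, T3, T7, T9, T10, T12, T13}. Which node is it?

T8

The target node must have every member of {T1, T3, T7, T9, T10, T12, T13} as a parent, child, or co-parent, and no others.
Parents of T8: T7; children: T12, T13; co-parents: T1, T3, T7, T9, T10, T12.
These exactly cover the given set, so the node is T8.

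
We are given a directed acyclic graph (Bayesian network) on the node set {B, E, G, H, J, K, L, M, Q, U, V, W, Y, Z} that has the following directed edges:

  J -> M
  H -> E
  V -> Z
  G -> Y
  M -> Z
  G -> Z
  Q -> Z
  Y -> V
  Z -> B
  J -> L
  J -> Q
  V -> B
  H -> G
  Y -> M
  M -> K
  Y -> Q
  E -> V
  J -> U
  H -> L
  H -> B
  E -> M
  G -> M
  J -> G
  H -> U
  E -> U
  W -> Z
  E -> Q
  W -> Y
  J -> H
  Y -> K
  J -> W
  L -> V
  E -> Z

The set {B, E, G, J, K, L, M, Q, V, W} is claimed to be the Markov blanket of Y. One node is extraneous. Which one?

B

The Markov blanket of a node is its parents, its children, and the other parents of its children.
Parents of Y: G, W.
Ch(Y) = {K, M, Q, V}.
Parents of each child, excluding Y:
  Q also has parents E, J.
  V's other parents are E, L.
  M also has parents E, G, J.
  parents(K) \ {Y} = {M}.
MB(Y) = {E, G, J, K, L, M, Q, V, W}.
B is neither a parent, child, nor co-parent of Y, so it does not belong.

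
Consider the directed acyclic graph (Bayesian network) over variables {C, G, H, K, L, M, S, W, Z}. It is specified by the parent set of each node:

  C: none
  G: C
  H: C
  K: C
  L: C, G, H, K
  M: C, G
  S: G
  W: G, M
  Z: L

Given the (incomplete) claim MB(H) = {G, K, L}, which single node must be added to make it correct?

C

A node's Markov blanket = Pa ∪ Ch ∪ (parents of Ch other than the node itself).
Parents of H: C.
H's children: L.
Other parents of H's children:
  L's other parents are C, G, K.
MB(H) = {C, G, K, L}.
Comparing with the claimed set, C is missing.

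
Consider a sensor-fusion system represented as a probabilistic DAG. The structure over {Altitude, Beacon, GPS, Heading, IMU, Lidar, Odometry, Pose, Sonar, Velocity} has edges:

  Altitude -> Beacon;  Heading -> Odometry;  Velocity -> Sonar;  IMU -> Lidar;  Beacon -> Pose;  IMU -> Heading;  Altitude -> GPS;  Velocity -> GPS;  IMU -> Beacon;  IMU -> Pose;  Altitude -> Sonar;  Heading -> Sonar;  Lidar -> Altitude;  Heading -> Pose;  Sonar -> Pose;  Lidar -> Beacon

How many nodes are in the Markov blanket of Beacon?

The Markov blanket of a node is its parents, its children, and the other parents of its children.
Beacon's parents: Altitude, IMU, Lidar.
Children of Beacon: Pose.
Parents of each child, excluding Beacon:
  parents(Pose) \ {Beacon} = {Heading, IMU, Sonar}.
MB(Beacon) = {Altitude, Heading, IMU, Lidar, Pose, Sonar}, which has 6 nodes.

6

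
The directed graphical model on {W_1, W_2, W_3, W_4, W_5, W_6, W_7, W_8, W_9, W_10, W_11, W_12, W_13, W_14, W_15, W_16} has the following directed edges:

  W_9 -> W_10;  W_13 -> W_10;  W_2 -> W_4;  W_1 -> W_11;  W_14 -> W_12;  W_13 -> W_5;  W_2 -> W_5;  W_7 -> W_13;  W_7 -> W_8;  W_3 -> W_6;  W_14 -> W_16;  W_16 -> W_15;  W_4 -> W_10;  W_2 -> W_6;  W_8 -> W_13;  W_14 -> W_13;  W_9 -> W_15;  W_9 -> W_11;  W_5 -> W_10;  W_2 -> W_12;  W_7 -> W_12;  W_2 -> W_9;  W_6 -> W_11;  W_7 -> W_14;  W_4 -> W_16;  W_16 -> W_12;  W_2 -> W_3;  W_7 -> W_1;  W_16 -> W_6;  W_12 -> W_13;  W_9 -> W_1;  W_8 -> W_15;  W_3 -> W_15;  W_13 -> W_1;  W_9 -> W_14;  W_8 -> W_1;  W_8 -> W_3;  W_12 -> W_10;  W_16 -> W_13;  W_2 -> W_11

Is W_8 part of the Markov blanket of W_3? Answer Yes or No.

W_8 is a parent of W_3.
So W_8 ∈ MB(W_3).

Yes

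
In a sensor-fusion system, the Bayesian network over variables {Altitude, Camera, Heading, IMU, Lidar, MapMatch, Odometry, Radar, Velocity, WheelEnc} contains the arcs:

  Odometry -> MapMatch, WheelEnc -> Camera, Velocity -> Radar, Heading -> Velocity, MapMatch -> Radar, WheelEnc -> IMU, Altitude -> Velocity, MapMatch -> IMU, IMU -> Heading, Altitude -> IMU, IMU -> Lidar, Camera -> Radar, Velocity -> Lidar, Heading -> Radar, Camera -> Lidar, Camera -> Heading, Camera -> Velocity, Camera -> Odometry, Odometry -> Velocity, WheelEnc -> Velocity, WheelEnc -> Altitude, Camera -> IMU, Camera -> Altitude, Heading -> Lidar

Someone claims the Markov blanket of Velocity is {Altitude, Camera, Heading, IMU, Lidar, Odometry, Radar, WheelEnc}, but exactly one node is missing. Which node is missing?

The Markov blanket of a node is its parents, its children, and the other parents of its children.
Velocity's parents: Altitude, Camera, Heading, Odometry, WheelEnc.
Children of Velocity: Lidar, Radar.
Parents of each child, excluding Velocity:
  Lidar's other parents are Camera, Heading, IMU.
  parents(Radar) \ {Velocity} = {Camera, Heading, MapMatch}.
MB(Velocity) = {Altitude, Camera, Heading, IMU, Lidar, MapMatch, Odometry, Radar, WheelEnc}.
Comparing with the claimed set, MapMatch is missing.

MapMatch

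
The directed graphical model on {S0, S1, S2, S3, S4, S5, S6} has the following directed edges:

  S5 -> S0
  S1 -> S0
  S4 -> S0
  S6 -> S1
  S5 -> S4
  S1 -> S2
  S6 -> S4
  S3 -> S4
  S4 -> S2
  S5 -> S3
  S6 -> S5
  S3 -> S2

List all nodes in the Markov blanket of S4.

S4's parents: S3, S5, S6.
S4 has children S0, S2.
For each child, the remaining parents (spouses of S4):
  S0 also has parents S1, S5.
  S2 also has parents S1, S3.
Union: {S3, S5, S6} ∪ {S0, S2} ∪ {S1, S3, S5} = {S0, S1, S2, S3, S5, S6}.

{S0, S1, S2, S3, S5, S6}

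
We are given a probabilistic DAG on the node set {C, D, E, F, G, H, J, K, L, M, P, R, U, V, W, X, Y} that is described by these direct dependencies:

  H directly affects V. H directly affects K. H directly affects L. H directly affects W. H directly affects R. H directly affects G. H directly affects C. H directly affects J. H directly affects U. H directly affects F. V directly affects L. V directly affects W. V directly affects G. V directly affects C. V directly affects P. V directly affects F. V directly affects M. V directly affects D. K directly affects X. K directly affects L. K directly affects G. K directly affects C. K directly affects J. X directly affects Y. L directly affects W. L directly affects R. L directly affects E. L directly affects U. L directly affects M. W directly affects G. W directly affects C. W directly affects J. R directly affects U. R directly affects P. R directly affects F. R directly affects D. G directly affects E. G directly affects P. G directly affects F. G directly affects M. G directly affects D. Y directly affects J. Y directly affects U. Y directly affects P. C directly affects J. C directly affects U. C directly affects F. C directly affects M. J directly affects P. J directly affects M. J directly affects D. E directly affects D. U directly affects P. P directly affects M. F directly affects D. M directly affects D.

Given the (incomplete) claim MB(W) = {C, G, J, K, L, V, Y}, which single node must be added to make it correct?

A node's Markov blanket = Pa ∪ Ch ∪ (parents of Ch other than the node itself).
W's children: C, G, J.
W's parents: H, L, V.
Other parents of W's children:
  G: H, K, V
  C: H, K, V
  J: C, H, K, Y
MB(W) = {C, G, H, J, K, L, V, Y}.
Comparing with the claimed set, H is missing.

H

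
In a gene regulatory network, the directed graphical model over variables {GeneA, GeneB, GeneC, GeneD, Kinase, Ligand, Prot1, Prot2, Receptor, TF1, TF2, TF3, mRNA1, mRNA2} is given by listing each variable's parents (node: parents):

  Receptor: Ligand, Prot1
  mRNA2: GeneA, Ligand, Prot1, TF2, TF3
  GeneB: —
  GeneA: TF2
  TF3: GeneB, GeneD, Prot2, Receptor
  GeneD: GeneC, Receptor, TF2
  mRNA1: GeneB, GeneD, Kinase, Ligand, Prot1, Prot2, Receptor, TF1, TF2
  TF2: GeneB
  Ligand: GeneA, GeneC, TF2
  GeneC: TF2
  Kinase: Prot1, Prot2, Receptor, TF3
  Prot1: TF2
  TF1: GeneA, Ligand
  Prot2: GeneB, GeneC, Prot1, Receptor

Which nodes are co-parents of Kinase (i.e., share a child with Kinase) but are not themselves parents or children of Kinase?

{GeneB, GeneD, Ligand, TF1, TF2}

Children of Kinase: mRNA1.
  mRNA1: GeneB, GeneD, Ligand, Prot1, Prot2, Receptor, TF1, TF2
Excluding nodes already adjacent to Kinase (Prot1, Prot2, Receptor, TF3, mRNA1), the co-parent-only contribution is {GeneB, GeneD, Ligand, TF1, TF2}.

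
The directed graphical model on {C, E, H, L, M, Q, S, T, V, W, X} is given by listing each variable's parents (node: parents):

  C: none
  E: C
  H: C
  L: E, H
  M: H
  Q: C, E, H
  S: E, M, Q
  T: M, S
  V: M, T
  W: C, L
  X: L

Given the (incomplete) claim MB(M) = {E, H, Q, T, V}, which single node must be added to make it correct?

S

A node's Markov blanket = Pa ∪ Ch ∪ (parents of Ch other than the node itself).
M's parents: H.
M has children S, T, V.
Co-parents of M (other parents of its children):
  S's other parents are E, Q.
  parents(T) \ {M} = {S}.
  V also has parent T.
MB(M) = {E, H, Q, S, T, V}.
Comparing with the claimed set, S is missing.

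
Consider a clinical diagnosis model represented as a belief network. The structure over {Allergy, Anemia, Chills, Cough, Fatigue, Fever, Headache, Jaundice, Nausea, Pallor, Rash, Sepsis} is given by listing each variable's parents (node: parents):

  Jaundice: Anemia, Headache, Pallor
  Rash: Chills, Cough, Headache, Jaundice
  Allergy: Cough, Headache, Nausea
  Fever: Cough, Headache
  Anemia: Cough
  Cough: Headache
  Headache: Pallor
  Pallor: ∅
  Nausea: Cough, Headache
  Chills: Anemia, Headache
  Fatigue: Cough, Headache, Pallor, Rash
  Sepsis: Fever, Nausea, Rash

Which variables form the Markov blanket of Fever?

{Cough, Headache, Nausea, Rash, Sepsis}

The Markov blanket of a node is its parents, its children, and the other parents of its children.
Fever's parents: Cough, Headache.
Fever's children: Sepsis.
Other parents of Fever's children:
  Sepsis: Nausea, Rash
MB(Fever) = {Cough, Headache, Nausea, Rash, Sepsis}.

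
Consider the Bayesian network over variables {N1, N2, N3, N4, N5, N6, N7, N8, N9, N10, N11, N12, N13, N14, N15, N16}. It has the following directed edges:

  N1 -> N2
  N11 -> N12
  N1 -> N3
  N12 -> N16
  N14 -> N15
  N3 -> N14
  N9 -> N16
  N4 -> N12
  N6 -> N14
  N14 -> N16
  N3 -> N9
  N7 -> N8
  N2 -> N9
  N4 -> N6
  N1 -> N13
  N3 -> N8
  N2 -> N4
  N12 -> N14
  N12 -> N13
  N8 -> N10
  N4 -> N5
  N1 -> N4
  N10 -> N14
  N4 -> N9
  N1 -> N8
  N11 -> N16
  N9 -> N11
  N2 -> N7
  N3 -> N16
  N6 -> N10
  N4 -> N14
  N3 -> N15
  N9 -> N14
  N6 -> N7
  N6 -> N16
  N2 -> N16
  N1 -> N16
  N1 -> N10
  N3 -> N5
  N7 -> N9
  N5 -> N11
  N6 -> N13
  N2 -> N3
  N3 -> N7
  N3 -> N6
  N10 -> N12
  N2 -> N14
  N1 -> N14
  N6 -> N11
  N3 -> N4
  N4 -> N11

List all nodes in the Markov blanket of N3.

{N1, N2, N4, N5, N6, N7, N8, N9, N10, N11, N12, N14, N15, N16}

The Markov blanket of a node is its parents, its children, and the other parents of its children.
N3's parents: N1, N2.
Ch(N3) = {N4, N5, N6, N7, N8, N9, N14, N15, N16}.
Co-parents of N3 (other parents of its children):
  N4 also has parents N1, N2.
  parents(N5) \ {N3} = {N4}.
  N6's other parent is N4.
  parents(N7) \ {N3} = {N2, N6}.
  parents(N8) \ {N3} = {N1, N7}.
  parents(N9) \ {N3} = {N2, N4, N7}.
  parents(N14) \ {N3} = {N1, N2, N4, N6, N9, N10, N12}.
  N15 also has parent N14.
  parents(N16) \ {N3} = {N1, N2, N6, N9, N11, N12, N14}.
MB(N3) = {N1, N2, N4, N5, N6, N7, N8, N9, N10, N11, N12, N14, N15, N16}.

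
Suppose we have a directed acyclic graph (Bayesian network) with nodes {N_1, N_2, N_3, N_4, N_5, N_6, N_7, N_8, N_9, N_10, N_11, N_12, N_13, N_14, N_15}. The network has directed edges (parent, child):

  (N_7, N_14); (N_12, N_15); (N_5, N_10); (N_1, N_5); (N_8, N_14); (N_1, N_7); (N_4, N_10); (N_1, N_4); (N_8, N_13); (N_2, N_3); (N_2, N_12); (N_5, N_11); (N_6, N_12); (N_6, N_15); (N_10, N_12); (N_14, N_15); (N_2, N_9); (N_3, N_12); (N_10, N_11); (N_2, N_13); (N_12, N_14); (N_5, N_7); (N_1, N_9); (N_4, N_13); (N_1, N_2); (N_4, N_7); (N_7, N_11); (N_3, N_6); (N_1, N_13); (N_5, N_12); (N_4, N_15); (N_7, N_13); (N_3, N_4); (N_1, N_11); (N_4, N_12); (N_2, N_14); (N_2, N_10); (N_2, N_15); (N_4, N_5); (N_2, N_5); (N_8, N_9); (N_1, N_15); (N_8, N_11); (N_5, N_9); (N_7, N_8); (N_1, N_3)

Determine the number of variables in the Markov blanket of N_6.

Pa(N_6) = {N_3}.
Ch(N_6) = {N_12, N_15}.
Co-parents of N_6 (other parents of its children):
  N_12 also has parents N_2, N_3, N_4, N_5, N_10.
  N_15 also has parents N_1, N_2, N_4, N_12, N_14.
MB(N_6) = {N_1, N_2, N_3, N_4, N_5, N_10, N_12, N_14, N_15}, which has 9 nodes.

9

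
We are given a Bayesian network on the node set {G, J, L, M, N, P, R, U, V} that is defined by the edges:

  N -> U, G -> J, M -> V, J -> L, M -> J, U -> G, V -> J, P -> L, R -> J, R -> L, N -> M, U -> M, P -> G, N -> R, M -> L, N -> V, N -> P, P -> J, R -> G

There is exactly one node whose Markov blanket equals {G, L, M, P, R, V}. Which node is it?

J

The target node must have every member of {G, L, M, P, R, V} as a parent, child, or co-parent, and no others.
Parents of J: G, M, P, R, V; children: L; co-parents: M, P, R.
These exactly cover the given set, so the node is J.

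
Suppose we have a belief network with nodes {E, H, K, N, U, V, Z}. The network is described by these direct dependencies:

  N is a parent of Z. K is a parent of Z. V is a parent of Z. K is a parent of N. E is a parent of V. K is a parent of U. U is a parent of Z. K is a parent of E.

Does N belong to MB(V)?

Yes

N is a co-parent of V: both are parents of Z.
So N ∈ MB(V).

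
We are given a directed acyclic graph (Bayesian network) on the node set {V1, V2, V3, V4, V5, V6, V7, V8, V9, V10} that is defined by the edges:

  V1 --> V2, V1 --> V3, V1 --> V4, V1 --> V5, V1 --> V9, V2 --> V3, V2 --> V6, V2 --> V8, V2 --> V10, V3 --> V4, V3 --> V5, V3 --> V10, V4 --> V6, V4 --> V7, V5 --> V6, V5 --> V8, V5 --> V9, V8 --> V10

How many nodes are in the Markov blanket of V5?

Parents of V5: V1, V3.
V5 has children V6, V8, V9.
Co-parents of V5 (other parents of its children):
  V6 also has parents V2, V4.
  V8's other parent is V2.
  V9's other parent is V1.
MB(V5) = {V1, V2, V3, V4, V6, V8, V9}, which has 7 nodes.

7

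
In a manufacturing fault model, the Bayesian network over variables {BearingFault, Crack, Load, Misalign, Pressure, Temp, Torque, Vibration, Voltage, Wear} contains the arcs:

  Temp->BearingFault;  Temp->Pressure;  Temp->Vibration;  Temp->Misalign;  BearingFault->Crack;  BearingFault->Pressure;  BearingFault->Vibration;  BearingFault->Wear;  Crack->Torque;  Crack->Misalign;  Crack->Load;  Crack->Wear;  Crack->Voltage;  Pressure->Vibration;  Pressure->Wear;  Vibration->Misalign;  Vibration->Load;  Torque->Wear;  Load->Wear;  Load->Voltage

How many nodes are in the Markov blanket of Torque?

A node's Markov blanket = Pa ∪ Ch ∪ (parents of Ch other than the node itself).
Torque has parent Crack.
Ch(Torque) = {Wear}.
Co-parents of Torque (other parents of its children):
  parents(Wear) \ {Torque} = {BearingFault, Crack, Load, Pressure}.
MB(Torque) = {BearingFault, Crack, Load, Pressure, Wear}, which has 5 nodes.

5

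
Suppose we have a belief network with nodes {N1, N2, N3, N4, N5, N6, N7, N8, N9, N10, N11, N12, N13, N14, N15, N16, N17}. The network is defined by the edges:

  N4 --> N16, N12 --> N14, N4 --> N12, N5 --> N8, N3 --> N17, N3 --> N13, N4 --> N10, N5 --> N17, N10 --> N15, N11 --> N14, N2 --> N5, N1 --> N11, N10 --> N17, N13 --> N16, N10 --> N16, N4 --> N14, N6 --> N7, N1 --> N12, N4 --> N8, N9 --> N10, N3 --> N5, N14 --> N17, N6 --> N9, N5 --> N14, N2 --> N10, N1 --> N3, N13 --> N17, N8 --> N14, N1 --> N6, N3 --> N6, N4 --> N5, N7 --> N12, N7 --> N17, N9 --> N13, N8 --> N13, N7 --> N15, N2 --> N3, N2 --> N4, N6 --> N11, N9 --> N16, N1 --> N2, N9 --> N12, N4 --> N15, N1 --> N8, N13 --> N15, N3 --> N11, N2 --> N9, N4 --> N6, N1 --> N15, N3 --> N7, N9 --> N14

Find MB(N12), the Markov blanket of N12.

Pa(N12) = {N1, N4, N7, N9}.
Children of N12: N14.
Co-parents of N12 (other parents of its children):
  N14 also has parents N4, N5, N8, N9, N11.
Union: {N1, N4, N7, N9} ∪ {N14} ∪ {N4, N5, N8, N9, N11} = {N1, N4, N5, N7, N8, N9, N11, N14}.

{N1, N4, N5, N7, N8, N9, N11, N14}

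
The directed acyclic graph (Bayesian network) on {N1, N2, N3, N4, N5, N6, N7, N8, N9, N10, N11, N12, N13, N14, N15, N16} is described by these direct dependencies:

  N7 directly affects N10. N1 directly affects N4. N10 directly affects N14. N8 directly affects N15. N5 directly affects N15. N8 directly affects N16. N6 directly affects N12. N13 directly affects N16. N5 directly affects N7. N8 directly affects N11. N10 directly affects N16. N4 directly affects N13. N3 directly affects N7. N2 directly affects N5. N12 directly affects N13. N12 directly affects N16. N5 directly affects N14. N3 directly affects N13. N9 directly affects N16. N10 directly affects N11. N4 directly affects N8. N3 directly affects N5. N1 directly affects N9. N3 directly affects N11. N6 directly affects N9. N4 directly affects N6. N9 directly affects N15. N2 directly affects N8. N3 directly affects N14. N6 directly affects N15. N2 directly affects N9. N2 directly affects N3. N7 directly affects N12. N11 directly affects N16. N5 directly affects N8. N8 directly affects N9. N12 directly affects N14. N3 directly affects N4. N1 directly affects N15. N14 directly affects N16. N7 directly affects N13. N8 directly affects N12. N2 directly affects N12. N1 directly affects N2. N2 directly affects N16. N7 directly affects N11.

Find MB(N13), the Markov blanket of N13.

{N2, N3, N4, N7, N8, N9, N10, N11, N12, N14, N16}

The Markov blanket of a node is its parents, its children, and the other parents of its children.
N13 has parents N3, N4, N7, N12.
Children of N13: N16.
Parents of each child, excluding N13:
  N16: N2, N8, N9, N10, N11, N12, N14
Union: {N3, N4, N7, N12} ∪ {N16} ∪ {N2, N8, N9, N10, N11, N12, N14} = {N2, N3, N4, N7, N8, N9, N10, N11, N12, N14, N16}.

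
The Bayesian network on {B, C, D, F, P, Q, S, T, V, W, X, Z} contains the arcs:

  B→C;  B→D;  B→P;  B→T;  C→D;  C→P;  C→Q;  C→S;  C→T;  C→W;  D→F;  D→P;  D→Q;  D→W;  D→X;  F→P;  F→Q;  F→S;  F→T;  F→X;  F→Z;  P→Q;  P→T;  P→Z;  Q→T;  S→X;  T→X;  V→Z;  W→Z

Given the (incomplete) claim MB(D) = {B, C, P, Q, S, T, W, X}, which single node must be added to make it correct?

F

Recall MB(v) = parents ∪ children ∪ spouses, where spouses are the other parents of v's children.
D's parents: B, C.
Ch(D) = {F, P, Q, W, X}.
Other parents of D's children:
  F: no additional parents.
  P also has parents B, C, F.
  Q's other parents are C, F, P.
  W's other parent is C.
  X also has parents F, S, T.
MB(D) = {B, C, F, P, Q, S, T, W, X}.
Comparing with the claimed set, F is missing.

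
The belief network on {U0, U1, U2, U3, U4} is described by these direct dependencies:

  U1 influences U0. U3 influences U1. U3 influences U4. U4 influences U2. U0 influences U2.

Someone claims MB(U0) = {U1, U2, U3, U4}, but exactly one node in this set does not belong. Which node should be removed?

A node's Markov blanket = Pa ∪ Ch ∪ (parents of Ch other than the node itself).
U0 has parent U1.
Ch(U0) = {U2}.
Co-parents of U0 (other parents of its children):
  U2: U4
MB(U0) = {U1, U2, U4}.
U3 is neither a parent, child, nor co-parent of U0, so it does not belong.

U3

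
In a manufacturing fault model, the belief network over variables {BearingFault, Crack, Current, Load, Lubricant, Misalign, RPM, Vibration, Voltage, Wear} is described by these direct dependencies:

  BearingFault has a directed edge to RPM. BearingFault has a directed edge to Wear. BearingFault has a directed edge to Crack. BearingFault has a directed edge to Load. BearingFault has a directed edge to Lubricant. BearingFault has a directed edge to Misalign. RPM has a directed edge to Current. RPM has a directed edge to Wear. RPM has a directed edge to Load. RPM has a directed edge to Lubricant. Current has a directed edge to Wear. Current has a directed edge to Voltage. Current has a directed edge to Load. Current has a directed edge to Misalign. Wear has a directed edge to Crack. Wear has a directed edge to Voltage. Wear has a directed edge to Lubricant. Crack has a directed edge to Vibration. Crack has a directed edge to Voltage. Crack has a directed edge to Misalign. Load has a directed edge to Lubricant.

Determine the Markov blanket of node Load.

{BearingFault, Current, Lubricant, RPM, Wear}

Pa(Load) = {BearingFault, Current, RPM}.
Ch(Load) = {Lubricant}.
Other parents of Load's children:
  parents(Lubricant) \ {Load} = {BearingFault, RPM, Wear}.
Union: {BearingFault, Current, RPM} ∪ {Lubricant} ∪ {BearingFault, RPM, Wear} = {BearingFault, Current, Lubricant, RPM, Wear}.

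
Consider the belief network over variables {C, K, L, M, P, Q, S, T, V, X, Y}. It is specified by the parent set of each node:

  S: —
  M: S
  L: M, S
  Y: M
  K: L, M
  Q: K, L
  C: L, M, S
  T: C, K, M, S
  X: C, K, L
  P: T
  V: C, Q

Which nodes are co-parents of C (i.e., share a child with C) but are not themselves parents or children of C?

{K, Q}

Children of C: T, V, X.
  parents(T) \ {C} = {K, M, S}.
  X's other parents are K, L.
  V's other parent is Q.
Excluding nodes already adjacent to C (L, M, S, T, V, X), the co-parent-only contribution is {K, Q}.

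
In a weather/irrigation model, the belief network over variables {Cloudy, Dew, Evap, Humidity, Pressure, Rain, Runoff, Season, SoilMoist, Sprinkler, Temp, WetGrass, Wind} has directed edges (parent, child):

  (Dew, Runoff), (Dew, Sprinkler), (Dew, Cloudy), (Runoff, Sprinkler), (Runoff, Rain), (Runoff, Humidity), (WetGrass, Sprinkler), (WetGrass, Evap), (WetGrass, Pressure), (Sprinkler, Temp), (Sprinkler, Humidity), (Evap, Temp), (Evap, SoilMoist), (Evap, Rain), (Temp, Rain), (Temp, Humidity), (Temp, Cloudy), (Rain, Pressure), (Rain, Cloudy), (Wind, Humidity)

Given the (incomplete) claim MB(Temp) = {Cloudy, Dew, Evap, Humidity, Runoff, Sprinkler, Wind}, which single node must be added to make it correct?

Rain

Temp has parents Evap, Sprinkler.
Temp has children Cloudy, Humidity, Rain.
For each child, the remaining parents (spouses of Temp):
  Rain's other parents are Evap, Runoff.
  Humidity also has parents Runoff, Sprinkler, Wind.
  Cloudy's other parents are Dew, Rain.
MB(Temp) = {Cloudy, Dew, Evap, Humidity, Rain, Runoff, Sprinkler, Wind}.
Comparing with the claimed set, Rain is missing.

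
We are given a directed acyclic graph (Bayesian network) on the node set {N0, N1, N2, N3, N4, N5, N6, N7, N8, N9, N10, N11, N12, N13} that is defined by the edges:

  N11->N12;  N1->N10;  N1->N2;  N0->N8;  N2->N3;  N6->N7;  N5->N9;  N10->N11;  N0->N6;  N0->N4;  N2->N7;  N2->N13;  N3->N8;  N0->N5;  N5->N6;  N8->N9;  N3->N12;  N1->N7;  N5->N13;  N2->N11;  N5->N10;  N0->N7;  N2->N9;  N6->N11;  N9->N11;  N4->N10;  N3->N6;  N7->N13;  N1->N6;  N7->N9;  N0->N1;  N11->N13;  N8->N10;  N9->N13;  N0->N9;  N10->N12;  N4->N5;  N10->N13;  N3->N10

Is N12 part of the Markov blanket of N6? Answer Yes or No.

The Markov blanket of a node is its parents, its children, and the other parents of its children.
Pa(N6) = {N0, N1, N3, N5}.
Children of N6: N7, N11.
For each child, the remaining parents (spouses of N6):
  parents(N7) \ {N6} = {N0, N1, N2}.
  parents(N11) \ {N6} = {N2, N9, N10}.
MB(N6) = {N0, N1, N2, N3, N5, N7, N9, N10, N11}; N12 is not in this set.

No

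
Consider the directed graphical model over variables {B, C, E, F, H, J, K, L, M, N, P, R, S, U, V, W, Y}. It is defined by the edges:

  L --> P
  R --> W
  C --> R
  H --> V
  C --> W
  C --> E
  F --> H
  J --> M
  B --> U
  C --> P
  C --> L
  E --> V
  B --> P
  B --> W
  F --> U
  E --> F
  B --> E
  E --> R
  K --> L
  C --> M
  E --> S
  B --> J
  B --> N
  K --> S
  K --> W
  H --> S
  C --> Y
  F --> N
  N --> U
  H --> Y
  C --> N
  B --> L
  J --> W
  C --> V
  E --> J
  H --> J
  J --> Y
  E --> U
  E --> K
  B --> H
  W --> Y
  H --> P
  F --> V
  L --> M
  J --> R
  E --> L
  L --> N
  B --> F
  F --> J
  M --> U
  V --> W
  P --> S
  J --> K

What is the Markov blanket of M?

Children of M: U.
Parents of M: C, J, L.
Other parents of M's children:
  U: B, E, F, N
Union: {C, J, L} ∪ {U} ∪ {B, E, F, N} = {B, C, E, F, J, L, N, U}.

{B, C, E, F, J, L, N, U}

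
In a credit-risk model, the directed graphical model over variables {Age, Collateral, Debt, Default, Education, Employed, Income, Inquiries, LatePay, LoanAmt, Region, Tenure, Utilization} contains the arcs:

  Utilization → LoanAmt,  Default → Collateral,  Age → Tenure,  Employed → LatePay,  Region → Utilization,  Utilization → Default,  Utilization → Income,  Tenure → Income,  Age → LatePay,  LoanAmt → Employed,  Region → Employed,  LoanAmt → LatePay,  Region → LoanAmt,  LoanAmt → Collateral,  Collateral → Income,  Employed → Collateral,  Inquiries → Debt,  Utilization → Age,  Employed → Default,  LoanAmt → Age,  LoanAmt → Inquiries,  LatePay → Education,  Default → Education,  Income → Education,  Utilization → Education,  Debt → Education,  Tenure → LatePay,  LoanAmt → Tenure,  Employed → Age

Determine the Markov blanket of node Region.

{Employed, LoanAmt, Utilization}

Region has children Employed, LoanAmt, Utilization.
Region's parents: none.
Parents of each child, excluding Region:
  Utilization: no additional parents.
  LoanAmt also has parent Utilization.
  Employed's other parent is LoanAmt.
MB(Region) = {Employed, LoanAmt, Utilization}.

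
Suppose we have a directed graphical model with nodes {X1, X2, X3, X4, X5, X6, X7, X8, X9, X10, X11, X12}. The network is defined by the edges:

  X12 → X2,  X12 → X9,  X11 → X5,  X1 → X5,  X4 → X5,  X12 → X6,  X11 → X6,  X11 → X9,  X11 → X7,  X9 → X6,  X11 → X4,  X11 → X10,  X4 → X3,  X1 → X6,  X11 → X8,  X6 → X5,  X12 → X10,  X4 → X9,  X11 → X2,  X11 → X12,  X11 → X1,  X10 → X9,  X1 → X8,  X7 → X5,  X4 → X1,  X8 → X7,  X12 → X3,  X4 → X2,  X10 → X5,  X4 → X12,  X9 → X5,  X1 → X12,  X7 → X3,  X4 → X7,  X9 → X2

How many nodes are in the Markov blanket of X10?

A node's Markov blanket = Pa ∪ Ch ∪ (parents of Ch other than the node itself).
Pa(X10) = {X11, X12}.
Children of X10: X5, X9.
Co-parents of X10 (other parents of its children):
  X9 also has parents X4, X11, X12.
  X5's other parents are X1, X4, X6, X7, X9, X11.
MB(X10) = {X1, X4, X5, X6, X7, X9, X11, X12}, which has 8 nodes.

8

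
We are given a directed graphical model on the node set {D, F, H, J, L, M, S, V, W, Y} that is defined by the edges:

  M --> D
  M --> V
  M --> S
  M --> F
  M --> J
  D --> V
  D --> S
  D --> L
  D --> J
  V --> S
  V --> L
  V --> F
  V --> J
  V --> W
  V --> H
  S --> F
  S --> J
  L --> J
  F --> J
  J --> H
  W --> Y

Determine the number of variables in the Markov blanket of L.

The Markov blanket of a node is its parents, its children, and the other parents of its children.
L's children: J.
Parents of L: D, V.
Parents of each child, excluding L:
  J: D, F, M, S, V
MB(L) = {D, F, J, M, S, V}, which has 6 nodes.

6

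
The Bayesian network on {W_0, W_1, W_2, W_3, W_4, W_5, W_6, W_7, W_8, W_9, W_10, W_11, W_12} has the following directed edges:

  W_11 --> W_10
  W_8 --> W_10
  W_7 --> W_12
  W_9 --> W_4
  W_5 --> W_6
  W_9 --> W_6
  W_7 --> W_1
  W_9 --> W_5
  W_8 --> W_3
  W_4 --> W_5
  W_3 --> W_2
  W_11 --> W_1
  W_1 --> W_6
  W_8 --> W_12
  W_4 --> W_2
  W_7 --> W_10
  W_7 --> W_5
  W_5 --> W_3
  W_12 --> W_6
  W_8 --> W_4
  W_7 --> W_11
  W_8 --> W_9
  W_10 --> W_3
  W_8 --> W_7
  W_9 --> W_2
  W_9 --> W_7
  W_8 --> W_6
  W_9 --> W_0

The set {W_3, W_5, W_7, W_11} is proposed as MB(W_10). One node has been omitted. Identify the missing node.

A node's Markov blanket = Pa ∪ Ch ∪ (parents of Ch other than the node itself).
Children of W_10: W_3.
Parents of W_10: W_7, W_8, W_11.
For each child, the remaining parents (spouses of W_10):
  W_3: W_5, W_8
MB(W_10) = {W_3, W_5, W_7, W_8, W_11}.
Comparing with the claimed set, W_8 is missing.

W_8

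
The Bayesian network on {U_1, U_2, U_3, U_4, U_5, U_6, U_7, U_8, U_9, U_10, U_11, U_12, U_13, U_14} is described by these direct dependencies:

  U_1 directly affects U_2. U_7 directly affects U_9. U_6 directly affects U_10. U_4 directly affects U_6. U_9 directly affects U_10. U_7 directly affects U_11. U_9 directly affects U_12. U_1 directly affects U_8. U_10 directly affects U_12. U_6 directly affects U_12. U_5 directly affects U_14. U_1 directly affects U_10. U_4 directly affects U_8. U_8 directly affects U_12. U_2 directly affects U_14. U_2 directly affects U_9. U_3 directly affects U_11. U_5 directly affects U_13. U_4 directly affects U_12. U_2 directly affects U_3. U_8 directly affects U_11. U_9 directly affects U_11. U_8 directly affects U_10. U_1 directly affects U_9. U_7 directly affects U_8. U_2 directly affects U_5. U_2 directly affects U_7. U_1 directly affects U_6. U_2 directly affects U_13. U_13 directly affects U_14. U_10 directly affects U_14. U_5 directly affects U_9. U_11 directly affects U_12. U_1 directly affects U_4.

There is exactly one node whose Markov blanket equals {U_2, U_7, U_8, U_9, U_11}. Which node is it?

U_3

The target node must have every member of {U_2, U_7, U_8, U_9, U_11} as a parent, child, or co-parent, and no others.
Parents of U_3: U_2; children: U_11; co-parents: U_7, U_8, U_9.
These exactly cover the given set, so the node is U_3.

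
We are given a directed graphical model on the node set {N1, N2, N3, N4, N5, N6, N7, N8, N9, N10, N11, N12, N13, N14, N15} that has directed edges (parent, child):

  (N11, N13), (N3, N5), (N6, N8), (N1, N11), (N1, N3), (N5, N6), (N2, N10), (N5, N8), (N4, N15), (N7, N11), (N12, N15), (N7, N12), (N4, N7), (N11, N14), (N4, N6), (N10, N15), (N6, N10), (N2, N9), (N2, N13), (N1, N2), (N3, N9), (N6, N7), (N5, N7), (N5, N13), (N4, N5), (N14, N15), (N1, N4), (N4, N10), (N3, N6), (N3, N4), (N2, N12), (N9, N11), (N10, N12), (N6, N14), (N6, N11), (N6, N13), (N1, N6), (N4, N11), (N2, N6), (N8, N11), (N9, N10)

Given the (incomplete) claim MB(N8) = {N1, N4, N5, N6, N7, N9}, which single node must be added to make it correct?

N11

Children of N8: N11.
N8's parents: N5, N6.
Co-parents of N8 (other parents of its children):
  N11 also has parents N1, N4, N6, N7, N9.
MB(N8) = {N1, N4, N5, N6, N7, N9, N11}.
Comparing with the claimed set, N11 is missing.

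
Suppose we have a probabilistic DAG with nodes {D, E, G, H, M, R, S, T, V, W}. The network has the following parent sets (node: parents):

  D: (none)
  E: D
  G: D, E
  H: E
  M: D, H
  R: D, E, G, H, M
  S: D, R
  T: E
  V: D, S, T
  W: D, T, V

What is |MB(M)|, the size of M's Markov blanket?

A node's Markov blanket = Pa ∪ Ch ∪ (parents of Ch other than the node itself).
Pa(M) = {D, H}.
M's children: R.
For each child, the remaining parents (spouses of M):
  R: D, E, G, H
MB(M) = {D, E, G, H, R}, which has 5 nodes.

5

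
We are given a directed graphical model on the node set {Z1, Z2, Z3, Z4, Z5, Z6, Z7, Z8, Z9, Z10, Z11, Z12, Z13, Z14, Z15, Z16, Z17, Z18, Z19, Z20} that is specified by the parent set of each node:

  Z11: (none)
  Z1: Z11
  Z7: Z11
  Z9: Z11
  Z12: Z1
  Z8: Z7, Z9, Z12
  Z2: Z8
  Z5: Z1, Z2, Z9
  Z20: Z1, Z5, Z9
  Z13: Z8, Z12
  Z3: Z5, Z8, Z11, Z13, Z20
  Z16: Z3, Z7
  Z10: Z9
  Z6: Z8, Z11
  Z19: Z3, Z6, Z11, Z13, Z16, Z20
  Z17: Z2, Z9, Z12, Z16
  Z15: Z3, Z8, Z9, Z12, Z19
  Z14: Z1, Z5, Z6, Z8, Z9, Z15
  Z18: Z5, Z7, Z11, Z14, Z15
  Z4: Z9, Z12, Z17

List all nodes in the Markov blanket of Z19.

{Z3, Z6, Z8, Z9, Z11, Z12, Z13, Z15, Z16, Z20}

Recall MB(v) = parents ∪ children ∪ spouses, where spouses are the other parents of v's children.
Pa(Z19) = {Z3, Z6, Z11, Z13, Z16, Z20}.
Z19 has child Z15.
Other parents of Z19's children:
  Z15's other parents are Z3, Z8, Z9, Z12.
So the Markov blanket of Z19 is {Z3, Z6, Z8, Z9, Z11, Z12, Z13, Z15, Z16, Z20}.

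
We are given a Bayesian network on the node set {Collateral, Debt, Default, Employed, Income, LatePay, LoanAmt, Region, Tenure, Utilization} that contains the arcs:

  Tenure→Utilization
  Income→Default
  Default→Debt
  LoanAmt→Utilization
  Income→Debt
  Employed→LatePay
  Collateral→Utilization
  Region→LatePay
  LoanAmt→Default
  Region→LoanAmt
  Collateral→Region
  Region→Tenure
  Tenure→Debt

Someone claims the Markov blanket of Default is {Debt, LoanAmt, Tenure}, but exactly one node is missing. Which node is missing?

Default's children: Debt.
Default has parents Income, LoanAmt.
For each child, the remaining parents (spouses of Default):
  Debt: Income, Tenure
MB(Default) = {Debt, Income, LoanAmt, Tenure}.
Comparing with the claimed set, Income is missing.

Income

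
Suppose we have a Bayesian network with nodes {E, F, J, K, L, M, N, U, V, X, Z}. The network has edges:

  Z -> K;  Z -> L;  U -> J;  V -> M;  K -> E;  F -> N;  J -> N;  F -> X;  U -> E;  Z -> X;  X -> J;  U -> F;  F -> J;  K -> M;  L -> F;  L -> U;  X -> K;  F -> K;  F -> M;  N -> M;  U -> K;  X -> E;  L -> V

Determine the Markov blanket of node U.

A node's Markov blanket = Pa ∪ Ch ∪ (parents of Ch other than the node itself).
U has parent L.
U has children E, F, J, K.
Parents of each child, excluding U:
  F also has parent L.
  K's other parents are F, X, Z.
  parents(E) \ {U} = {K, X}.
  parents(J) \ {U} = {F, X}.
MB(U) = {E, F, J, K, L, X, Z}.

{E, F, J, K, L, X, Z}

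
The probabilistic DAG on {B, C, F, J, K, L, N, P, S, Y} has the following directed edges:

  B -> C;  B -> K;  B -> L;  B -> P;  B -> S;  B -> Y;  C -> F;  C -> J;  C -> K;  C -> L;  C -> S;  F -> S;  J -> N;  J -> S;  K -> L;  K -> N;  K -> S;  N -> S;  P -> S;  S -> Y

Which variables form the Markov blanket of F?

{B, C, J, K, N, P, S}

Children of F: S.
Pa(F) = {C}.
Other parents of F's children:
  S also has parents B, C, J, K, N, P.
So the Markov blanket of F is {B, C, J, K, N, P, S}.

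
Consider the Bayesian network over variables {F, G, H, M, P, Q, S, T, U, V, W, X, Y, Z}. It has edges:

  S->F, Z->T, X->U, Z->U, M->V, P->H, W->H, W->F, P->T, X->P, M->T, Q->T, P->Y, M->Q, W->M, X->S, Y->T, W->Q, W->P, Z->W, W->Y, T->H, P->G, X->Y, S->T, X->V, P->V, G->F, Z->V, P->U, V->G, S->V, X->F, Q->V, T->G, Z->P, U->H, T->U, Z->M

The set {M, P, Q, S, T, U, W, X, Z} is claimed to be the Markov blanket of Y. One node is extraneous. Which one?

U

Y has child T.
Pa(Y) = {P, W, X}.
Co-parents of Y (other parents of its children):
  T's other parents are M, P, Q, S, Z.
MB(Y) = {M, P, Q, S, T, W, X, Z}.
U is neither a parent, child, nor co-parent of Y, so it does not belong.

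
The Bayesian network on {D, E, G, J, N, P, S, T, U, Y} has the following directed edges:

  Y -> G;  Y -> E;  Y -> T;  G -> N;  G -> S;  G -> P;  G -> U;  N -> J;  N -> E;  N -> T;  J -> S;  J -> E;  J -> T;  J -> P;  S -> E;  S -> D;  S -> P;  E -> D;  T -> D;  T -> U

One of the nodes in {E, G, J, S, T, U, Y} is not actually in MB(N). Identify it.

Recall MB(v) = parents ∪ children ∪ spouses, where spouses are the other parents of v's children.
Parents of N: G.
Children of N: E, J, T.
Parents of each child, excluding N:
  J has no other parent.
  parents(E) \ {N} = {J, S, Y}.
  parents(T) \ {N} = {J, Y}.
MB(N) = {E, G, J, S, T, Y}.
U is neither a parent, child, nor co-parent of N, so it does not belong.

U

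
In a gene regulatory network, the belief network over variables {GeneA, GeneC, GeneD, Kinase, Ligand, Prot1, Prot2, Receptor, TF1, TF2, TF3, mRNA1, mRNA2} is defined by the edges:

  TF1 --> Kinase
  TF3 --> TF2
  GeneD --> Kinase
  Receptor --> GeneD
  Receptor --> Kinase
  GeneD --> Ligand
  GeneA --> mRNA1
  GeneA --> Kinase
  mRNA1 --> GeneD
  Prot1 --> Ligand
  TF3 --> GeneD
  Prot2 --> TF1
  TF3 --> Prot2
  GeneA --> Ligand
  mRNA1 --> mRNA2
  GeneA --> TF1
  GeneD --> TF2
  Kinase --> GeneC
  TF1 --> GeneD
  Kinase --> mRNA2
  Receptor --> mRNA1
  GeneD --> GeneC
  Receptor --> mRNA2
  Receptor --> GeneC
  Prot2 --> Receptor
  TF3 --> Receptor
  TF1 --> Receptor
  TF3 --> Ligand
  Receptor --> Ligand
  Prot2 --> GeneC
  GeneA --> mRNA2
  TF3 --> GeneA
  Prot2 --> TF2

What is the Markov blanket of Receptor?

{GeneA, GeneC, GeneD, Kinase, Ligand, Prot1, Prot2, TF1, TF3, mRNA1, mRNA2}

Recall MB(v) = parents ∪ children ∪ spouses, where spouses are the other parents of v's children.
Receptor has children GeneC, GeneD, Kinase, Ligand, mRNA1, mRNA2.
Receptor's parents: Prot2, TF1, TF3.
For each child, the remaining parents (spouses of Receptor):
  mRNA1 also has parent GeneA.
  GeneD also has parents TF1, TF3, mRNA1.
  Kinase also has parents GeneA, GeneD, TF1.
  parents(Ligand) \ {Receptor} = {GeneA, GeneD, Prot1, TF3}.
  mRNA2's other parents are GeneA, Kinase, mRNA1.
  parents(GeneC) \ {Receptor} = {GeneD, Kinase, Prot2}.
Taking the union gives {GeneA, GeneC, GeneD, Kinase, Ligand, Prot1, Prot2, TF1, TF3, mRNA1, mRNA2}.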